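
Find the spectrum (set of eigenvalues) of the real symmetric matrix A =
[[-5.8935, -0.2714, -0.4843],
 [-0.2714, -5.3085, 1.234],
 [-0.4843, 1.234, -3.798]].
sigma(A) ≈ {-6, -3} (-6 with multiplicity 2)

A is real symmetric, so its spectrum consists of real eigenvalues. Expanding the characteristic polynomial of the displayed matrix gives
  det(λ I - A) = p(λ) = λ^3 + (15)λ^2 + (72)λ + (108).
Solving p(λ) = 0 yields eigenvalues ≈ -6, -6, -3. (A is shown rounded to 4 decimals, so these recover the underlying integer eigenvalues to within that precision.)
Verification: the trace of A = -15 equals the sum of eigenvalues -15, and det(A) ≈ -107.9993 matches the eigenvalue product -108.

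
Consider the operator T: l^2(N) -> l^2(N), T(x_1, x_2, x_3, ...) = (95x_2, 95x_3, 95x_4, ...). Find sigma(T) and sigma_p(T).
sigma(T) = closed disk {z in C : |z| ≤ 95}; sigma_p(T) = open disk {z in C : |z| < 95}

Note T = 95·V where V is the unit left shift (V x)_k = x_{k+1}; so sigma(T) = 95·sigma(V) and ||T|| = 95||V||. ||T x||^2 = 9025sum_{k≥2} |x_k|^2 ≤ 9025||x||^2, with equality on {x : x_1 = 0}, so ||T|| = 95. For any lambda with |lambda| < 95, set r = lambda/95 (|r| < 1); the vector x = (1, r, r^2, ...) is in l^2 and satisfies T x = 95(r, r^2, ...) = lambda x, so lambda is an eigenvalue. On the boundary |lambda| = 95 the geometric series diverges, so no l^2 eigenvector exists, but these lambda lie in the approximate point spectrum. Hence sigma(T) is the closed disk of radius 95 and sigma_p(T) is the open disk.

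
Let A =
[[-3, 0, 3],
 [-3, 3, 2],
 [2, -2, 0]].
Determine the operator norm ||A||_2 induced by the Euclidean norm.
||A||_2 ≈ 6.3552 (= sqrt(largest eigenvalue of A^T A))

||A||_2 = sigma_max(A) = sqrt(lambda_max(A^T A)). Form the symmetric matrix M = A^T A =
[[22, -13, -15],
 [-13, 13, 6],
 [-15, 6, 13]].
Its characteristic polynomial (trace, sum of principal 2x2 minors, determinant of M give the coefficients) is
  p(λ) = det(λ I - M) = λ^3 - 48λ^2 + 311λ - 144.
No integer candidate from the rational root theorem (±divisors of 144) is a root, so the roots are irrational. The cubic discriminant is Δ = 76956772 > 0, so there are three distinct real roots. p(0) = -144 and p(1) = 120 have opposite signs, so a root lies in (0, 1); Newton's method refines it to λ ≈ 0.5014. p(7) = 24 and p(8) = -216 have opposite signs, so a root lies in (7, 8); Newton's method refines it to λ ≈ 7.1106. p(40) = -504 and p(41) = 840 have opposite signs, so a root lies in (40, 41); Newton's method refines it to λ ≈ 40.388. Check (Vieta): the three roots sum to 48, matching tr M = 48.
So the eigenvalues of A^T A are ≈ 0.5014, 7.1106, 40.388 (all ≥ 0, as they must be for A^T A). The largest is λ_max ≈ 40.388, hence ||A||_2 = sqrt(λ_max) ≈ 6.3552.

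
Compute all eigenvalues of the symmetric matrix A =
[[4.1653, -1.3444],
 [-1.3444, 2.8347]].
sigma(A) ≈ {2, 5}

A is real symmetric, so its spectrum consists of real eigenvalues. Expanding the characteristic polynomial of the displayed matrix gives
  det(λ I - A) = p(λ) = λ^2 + (-7)λ + (10).
Solving p(λ) = 0 yields eigenvalues ≈ 2, 5. (A is shown rounded to 4 decimals, so these recover the underlying integer eigenvalues to within that precision.)
Verification: the trace of A = 7 equals the sum of eigenvalues 7, and det(A) ≈ 10.0000 matches the eigenvalue product 10.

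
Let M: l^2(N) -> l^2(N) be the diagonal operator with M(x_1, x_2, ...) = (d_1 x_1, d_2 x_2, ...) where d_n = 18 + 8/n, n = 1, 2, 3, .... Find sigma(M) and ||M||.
sigma(M) = {18 + 8/n : n ≥ 1} ∪ {18}; ||M|| = 26

A bounded diagonal operator on l^2 with diagonal entries d_n has spectrum equal to the closure of {d_n : n ≥ 1}: every d_n is an eigenvalue (with eigenvector e_n), so {d_n} ⊂ sigma(M); the spectrum is closed, so its closure is too; and for lambda not in the closure, (M - lambda I) has bounded inverse (the diagonal entries 1/(d_n - lambda) are bounded). For our sequence d_n = 18 + 8/n, n = 1, 2, 3, ...:
  - {d_n} = {18 + 8/n : n ≥ 1}; the only limit point is 18
  - closure = {18 + 8/n : n ≥ 1} ∪ {18}
For the norm: a diagonal operator has ||M|| = sup_n |d_n|. Here d_n = 18 + 8/n is positive and decreasing, so sup_n |d_n| = d_1 = 18 + 8 = 26. So ||M|| = 26.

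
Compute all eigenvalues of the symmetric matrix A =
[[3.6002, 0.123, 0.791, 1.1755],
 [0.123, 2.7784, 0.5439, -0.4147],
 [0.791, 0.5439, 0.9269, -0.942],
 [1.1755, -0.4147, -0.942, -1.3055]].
sigma(A) ≈ {-2, 1, 3, 4}

A is real symmetric, so its spectrum consists of real eigenvalues. Expanding the characteristic polynomial of the displayed matrix gives
  det(λ I - A) = p(λ) = λ^4 + (-6)λ^3 + (3)λ^2 + (26)λ + (-24).
Solving p(λ) = 0 yields eigenvalues ≈ -2, 1, 3, 4. (A is shown rounded to 4 decimals, so these recover the underlying integer eigenvalues to within that precision.)
Verification: the trace of A = 6 equals the sum of eigenvalues 6, and det(A) ≈ -23.9996 matches the eigenvalue product -24.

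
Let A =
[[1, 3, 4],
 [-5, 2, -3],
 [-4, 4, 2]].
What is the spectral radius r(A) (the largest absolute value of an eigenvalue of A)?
r(A) ≈ 6.9252

The eigenvalues of A are the roots of its characteristic polynomial. With M = A (coefficients from the trace, the sum of principal 2x2 minors, and det A):
  p(λ) = det(λ I - M) = λ^3 - 5λ^2 + 51λ - 34.
No integer candidate from the rational root theorem (±divisors of 34) is a root, so the roots are irrational. The cubic discriminant is Δ = -357731 < 0, so there is one real root and a complex-conjugate pair. p(0) = -34 and p(1) = 13 have opposite signs, so a root lies in (0, 1); Newton's method refines it to λ ≈ 0.709. Dividing out (λ - (0.709)) leaves approximately λ^2 - 4.291λ + 47.9578. For λ^2 - 4.291λ + 47.9578 the discriminant is -173.4183. It is negative, so the remaining roots are the complex-conjugate pair λ ≈ 2.1455 ± 6.5844i. Their product equals the constant term, so |λ|^2 ≈ 47.9578 and |λ| ≈ 6.9252.
Thus the eigenvalues (to 4 decimals) are 0.709 (modulus 0.709); 2.1455 ± 6.5844i (modulus 6.9252). The spectral radius is the largest modulus: r(A) ≈ 6.9252. (Cross-check: r(A) ≤ ||A||_2 ≈ 7.7075; equality holds whenever A is normal, though it can also hold for some non-normal A.)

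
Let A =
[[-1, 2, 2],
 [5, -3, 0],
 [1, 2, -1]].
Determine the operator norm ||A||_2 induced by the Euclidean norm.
||A||_2 ≈ 6.1808 (= sqrt(largest eigenvalue of A^T A))

||A||_2 = sigma_max(A) = sqrt(lambda_max(A^T A)). Form the symmetric matrix M = A^T A =
[[27, -15, -3],
 [-15, 17, 2],
 [-3, 2, 5]].
Its characteristic polynomial (trace, sum of principal 2x2 minors, determinant of M give the coefficients) is
  p(λ) = det(λ I - M) = λ^3 - 49λ^2 + 441λ - 1089.
No integer candidate from the rational root theorem (±divisors of 1089) is a root, so the roots are irrational. The cubic discriminant is Δ = 2965104 > 0, so there are three distinct real roots. p(4) = -45 and p(5) = 16 have opposite signs, so a root lies in (4, 5); Newton's method refines it to λ ≈ 4.5982. p(6) = 9 and p(7) = -60 have opposite signs, so a root lies in (6, 7); Newton's method refines it to λ ≈ 6.1994. p(38) = -215 and p(39) = 900 have opposite signs, so a root lies in (38, 39); Newton's method refines it to λ ≈ 38.2024. Check (Vieta): the three roots sum to 49, matching tr M = 49.
So the eigenvalues of A^T A are ≈ 4.5982, 6.1994, 38.2024 (all ≥ 0, as they must be for A^T A). The largest is λ_max ≈ 38.2024, hence ||A||_2 = sqrt(λ_max) ≈ 6.1808.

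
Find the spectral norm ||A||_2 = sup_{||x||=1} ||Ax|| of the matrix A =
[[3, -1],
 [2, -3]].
||A||_2 = sqrt((23 + sqrt(333))/2) ≈ 4.5414 (= sqrt(largest eigenvalue of A^T A))

||A||_2 = sigma_max(A) = sqrt(lambda_max(A^T A)). Form the symmetric matrix M = A^T A =
[[13, -9],
 [-9, 10]].
Its characteristic polynomial (trace, determinant of M give the coefficients) is
  p(λ) = det(λ I - M) = λ^2 - 23λ + 49.
For λ^2 - 23λ + 49 the discriminant is 333. It is nonnegative but not a perfect square, so the roots are real and irrational: λ = (23 ± sqrt(333))/2 ≈ 20.6241, 2.3759.
So the eigenvalues of A^T A are ≈ 2.3759, 20.6241 (all ≥ 0, as they must be for A^T A). The largest is λ_max = (23 + sqrt(333))/2 ≈ 20.6241, hence ||A||_2 = sqrt(λ_max) = sqrt((23 + sqrt(333))/2) ≈ 4.5414.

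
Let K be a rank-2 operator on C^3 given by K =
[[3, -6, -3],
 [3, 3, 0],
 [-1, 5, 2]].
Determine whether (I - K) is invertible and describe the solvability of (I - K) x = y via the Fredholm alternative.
(I - K) is invertible (det(I - K) = 29 ≠ 0), so for every y in C^3 the equation (I - K) x = y has a unique solution.

K has rank 2 and factors as K = U V^T = u1 v1^T + u2 v2^T with u1 = (-3, -3, 1), v1 = (-1, -1, 0), u2 = (3, 0, -2), v2 = (0, -3, -1) (multiplying out reproduces the displayed K). The nonzero eigenvalues of U V^T coincide with those of the 2 x 2 matrix G = V^T U = [[v1·u1, v1·u2], [v2·u1, v2·u2]] = [[6, -3], [8, 2]], and by the Sylvester determinant identity det(I_3 - U V^T) = det(I_2 - V^T U) = det([[-5, 3], [-8, -1]]) = (-5)(-1) - (3)(-8) = 29. (Direct check: I - K =
[[-2, 6, 3],
 [-3, -2, 0],
 [1, -5, -1]]
has determinant 29.) The finite-dimensional Fredholm alternative says: either (I - K) is invertible, or ker(I - K) ≠ {0} and then range(I - K) = ker((I - K)^*)^⊥, with dim ker(I - K) = dim ker((I - K)^*). Since det(I - K) ≠ 0, 1 is not an eigenvalue of K and ker(I - K) = {0}, so we are in the first case: for every y there is a unique x = (I - K)^(-1) y. (Explicitly, by the Woodbury identity, (I - U V^T)^(-1) = I + U (I_2 - G)^(-1) V^T.)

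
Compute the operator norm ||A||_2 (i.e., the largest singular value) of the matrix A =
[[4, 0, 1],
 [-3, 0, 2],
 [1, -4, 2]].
||A||_2 ≈ 5.2805 (= sqrt(largest eigenvalue of A^T A))

||A||_2 = sigma_max(A) = sqrt(lambda_max(A^T A)). Form the symmetric matrix M = A^T A =
[[26, -4, 0],
 [-4, 16, -8],
 [0, -8, 9]].
Its characteristic polynomial (trace, sum of principal 2x2 minors, determinant of M give the coefficients) is
  p(λ) = det(λ I - M) = λ^3 - 51λ^2 + 714λ - 1936.
No integer candidate from the rational root theorem (±divisors of 1936) is a root, so the roots are irrational. The cubic discriminant is Δ = 10509156 > 0, so there are three distinct real roots. p(3) = -226 and p(4) = 168 have opposite signs, so a root lies in (3, 4); Newton's method refines it to λ ≈ 3.5482. p(19) = 78 and p(20) = -56 have opposite signs, so a root lies in (19, 20); Newton's method refines it to λ ≈ 19.5682. p(27) = -154 and p(28) = 24 have opposite signs, so a root lies in (27, 28); Newton's method refines it to λ ≈ 27.8836. Check (Vieta): the three roots sum to 51, matching tr M = 51.
So the eigenvalues of A^T A are ≈ 3.5482, 19.5682, 27.8836 (all ≥ 0, as they must be for A^T A). The largest is λ_max ≈ 27.8836, hence ||A||_2 = sqrt(λ_max) ≈ 5.2805.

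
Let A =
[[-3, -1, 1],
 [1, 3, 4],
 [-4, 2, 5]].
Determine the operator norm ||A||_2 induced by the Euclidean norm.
||A||_2 ≈ 7.8818 (= sqrt(largest eigenvalue of A^T A))

||A||_2 = sigma_max(A) = sqrt(lambda_max(A^T A)). Form the symmetric matrix M = A^T A =
[[26, -2, -19],
 [-2, 14, 21],
 [-19, 21, 42]].
Its characteristic polynomial (trace, sum of principal 2x2 minors, determinant of M give the coefficients) is
  p(λ) = det(λ I - M) = λ^3 - 82λ^2 + 1238λ - 196.
No integer candidate from the rational root theorem (±divisors of 196) is a root, so the roots are irrational. The cubic discriminant is Δ = 2640683872 > 0, so there are three distinct real roots. p(0) = -196 and p(1) = 961 have opposite signs, so a root lies in (0, 1); Newton's method refines it to λ ≈ 0.16. p(19) = 583 and p(20) = -236 have opposite signs, so a root lies in (19, 20); Newton's method refines it to λ ≈ 19.7176. p(62) = -320 and p(63) = 2387 have opposite signs, so a root lies in (62, 63); Newton's method refines it to λ ≈ 62.1224. Check (Vieta): the three roots sum to 82, matching tr M = 82.
So the eigenvalues of A^T A are ≈ 0.16, 19.7176, 62.1224 (all ≥ 0, as they must be for A^T A). The largest is λ_max ≈ 62.1224, hence ||A||_2 = sqrt(λ_max) ≈ 7.8818.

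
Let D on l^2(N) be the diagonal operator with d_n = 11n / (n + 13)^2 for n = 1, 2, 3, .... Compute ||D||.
||D|| = 11/52 (attained at n = 13)

For D diagonal, ||D|| = sup_n |d_n|. Treat f(x) = 11x / (x + 13)^2 for real x > 0. By the quotient rule, f'(x) = 11(13 - x)/(x + 13)^3, which is positive for x < 13 and negative for x > 13. So f has a unique maximum at x = 13, and since 13 is a positive integer, the supremum over n ≥ 1 is attained at n = 13: d_13 = 11·13/(13 + 13)^2 = 11·13/676 = 11/52. Hence ||D|| = 11/52.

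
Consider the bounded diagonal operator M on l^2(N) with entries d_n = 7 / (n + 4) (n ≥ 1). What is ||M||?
||M|| = 7/5 (attained at n = 1)

For M diagonal, ||M|| = sup_n |d_n| = sup_n 7/(n + 4). This is positive and strictly decreasing in n, so the supremum is attained at n = 1: d_1 = 7/(1 + 4) = 7/5. Hence ||M|| = 7/5.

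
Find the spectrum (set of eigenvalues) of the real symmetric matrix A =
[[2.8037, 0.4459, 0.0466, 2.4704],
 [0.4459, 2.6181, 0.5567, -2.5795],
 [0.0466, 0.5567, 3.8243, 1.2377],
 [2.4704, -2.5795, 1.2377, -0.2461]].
sigma(A) ≈ {-3, 3, 4, 5}

A is real symmetric, so its spectrum consists of real eigenvalues. Expanding the characteristic polynomial of the displayed matrix gives
  det(λ I - A) = p(λ) = λ^4 + (-9)λ^3 + (11)λ^2 + (81)λ + (-180.0021).
Solving p(λ) = 0 yields eigenvalues ≈ -3, 3, 4, 5. (A is shown rounded to 4 decimals, so these recover the underlying integer eigenvalues to within that precision.)
Verification: the trace of A = 9 equals the sum of eigenvalues 9, and det(A) ≈ -180.0021 matches the eigenvalue product -180.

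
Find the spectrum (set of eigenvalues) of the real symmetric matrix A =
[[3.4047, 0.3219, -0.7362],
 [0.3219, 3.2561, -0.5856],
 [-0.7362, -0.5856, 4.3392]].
sigma(A) ≈ {3, 5} (3 with multiplicity 2)

A is real symmetric, so its spectrum consists of real eigenvalues. Expanding the characteristic polynomial of the displayed matrix gives
  det(λ I - A) = p(λ) = λ^3 + (-11)λ^2 + (39)λ + (-45).
Solving p(λ) = 0 yields eigenvalues ≈ 3, 3, 5. (A is shown rounded to 4 decimals, so these recover the underlying integer eigenvalues to within that precision.)
Verification: the trace of A = 11 equals the sum of eigenvalues 11, and det(A) ≈ 45.0001 matches the eigenvalue product 45.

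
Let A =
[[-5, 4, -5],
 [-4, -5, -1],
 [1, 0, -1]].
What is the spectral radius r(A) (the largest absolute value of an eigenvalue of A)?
r(A) ≈ 6.3024

The eigenvalues of A are the roots of its characteristic polynomial. With M = A (coefficients from the trace, the sum of principal 2x2 minors, and det A):
  p(λ) = det(λ I - M) = λ^3 + 11λ^2 + 56λ + 70.
No integer candidate from the rational root theorem (±divisors of 70) is a root, so the roots are irrational. The cubic discriminant is Δ = -51828 < 0, so there is one real root and a complex-conjugate pair. p(-2) = -6 and p(-1) = 24 have opposite signs, so a root lies in (-2, -1); Newton's method refines it to λ ≈ -1.7623. Dividing out (λ - (-1.7623)) leaves approximately λ^2 + 9.2377λ + 39.7202. For λ^2 + 9.2377λ + 39.7202 the discriminant is -73.5462. It is negative, so the remaining roots are the complex-conjugate pair λ ≈ -4.6188 ± 4.288i. Their product equals the constant term, so |λ|^2 ≈ 39.7202 and |λ| ≈ 6.3024.
Thus the eigenvalues (to 4 decimals) are -1.7623 (modulus 1.7623); -4.6188 ± 4.288i (modulus 6.3024). The spectral radius is the largest modulus: r(A) ≈ 6.3024. (Cross-check: r(A) ≤ ||A||_2 ≈ 8.1857; equality holds whenever A is normal, though it can also hold for some non-normal A.)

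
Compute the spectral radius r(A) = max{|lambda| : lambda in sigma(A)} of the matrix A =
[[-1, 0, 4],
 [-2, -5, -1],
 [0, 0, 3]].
r(A) = 5

The eigenvalues of A are the roots of its characteristic polynomial. With M = A (coefficients from the trace, the sum of principal 2x2 minors, and det A):
  p(λ) = det(λ I - M) = λ^3 + 3λ^2 - 13λ - 15.
By the rational root theorem any rational root is an integer divisor of 15. Testing λ = -5: p(-5) = -125 + 75 + 65 - 15 = 0, so λ = -5 is a root. Dividing out (λ + 5) leaves p(λ) = (λ + 5)(λ^2 - 2λ - 3). For λ^2 - 2λ - 3 the discriminant is 16. It is a perfect square (4^2), so the roots are rational: λ = (2 ± 4)/2 = 3, -1.
Thus the eigenvalues (to 4 decimals) are 3 (modulus 3); -1 (modulus 1); -5 (modulus 5). The spectral radius is the largest modulus: r(A) = 5. (Cross-check: r(A) ≤ ||A||_2 ≈ 5.6463; equality holds whenever A is normal, though it can also hold for some non-normal A.)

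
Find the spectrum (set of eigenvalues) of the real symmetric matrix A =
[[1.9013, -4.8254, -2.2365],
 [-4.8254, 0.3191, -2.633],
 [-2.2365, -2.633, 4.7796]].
sigma(A) ≈ {-5, 6} (6 with multiplicity 2)

A is real symmetric, so its spectrum consists of real eigenvalues. Expanding the characteristic polynomial of the displayed matrix gives
  det(λ I - A) = p(λ) = λ^3 + (-7)λ^2 + (-24)λ + (179.9987).
Solving p(λ) = 0 yields eigenvalues ≈ -5, 6, 6. (A is shown rounded to 4 decimals, so these recover the underlying integer eigenvalues to within that precision.)
Verification: the trace of A = 7 equals the sum of eigenvalues 7, and det(A) ≈ -179.9987 matches the eigenvalue product -180.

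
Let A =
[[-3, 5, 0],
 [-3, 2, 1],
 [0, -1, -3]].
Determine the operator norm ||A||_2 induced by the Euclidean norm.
||A||_2 ≈ 6.8378 (= sqrt(largest eigenvalue of A^T A))

||A||_2 = sigma_max(A) = sqrt(lambda_max(A^T A)). Form the symmetric matrix M = A^T A =
[[18, -21, -3],
 [-21, 30, 5],
 [-3, 5, 10]].
Its characteristic polynomial (trace, sum of principal 2x2 minors, determinant of M give the coefficients) is
  p(λ) = det(λ I - M) = λ^3 - 58λ^2 + 545λ - 900.
No integer candidate from the rational root theorem (±divisors of 900) is a root, so the roots are irrational. The cubic discriminant is Δ = 139486400 > 0, so there are three distinct real roots. p(2) = -34 and p(3) = 240 have opposite signs, so a root lies in (2, 3); Newton's method refines it to λ ≈ 2.1064. p(9) = 36 and p(10) = -250 have opposite signs, so a root lies in (9, 10); Newton's method refines it to λ ≈ 9.1383. p(46) = -1222 and p(47) = 416 have opposite signs, so a root lies in (46, 47); Newton's method refines it to λ ≈ 46.7553. Check (Vieta): the three roots sum to 58, matching tr M = 58.
So the eigenvalues of A^T A are ≈ 2.1064, 9.1383, 46.7553 (all ≥ 0, as they must be for A^T A). The largest is λ_max ≈ 46.7553, hence ||A||_2 = sqrt(λ_max) ≈ 6.8378.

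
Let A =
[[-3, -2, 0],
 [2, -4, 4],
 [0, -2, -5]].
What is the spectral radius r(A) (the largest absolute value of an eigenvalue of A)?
r(A) ≈ 5.3448

The eigenvalues of A are the roots of its characteristic polynomial. With M = A (coefficients from the trace, the sum of principal 2x2 minors, and det A):
  p(λ) = det(λ I - M) = λ^3 + 12λ^2 + 59λ + 104.
No integer candidate from the rational root theorem (±divisors of 104) is a root, so the roots are irrational. The cubic discriminant is Δ = -5756 < 0, so there is one real root and a complex-conjugate pair. p(-4) = -4 and p(-3) = 8 have opposite signs, so a root lies in (-4, -3); Newton's method refines it to λ ≈ -3.6406. Dividing out (λ - (-3.6406)) leaves approximately λ^2 + 8.3594λ + 28.5668. For λ^2 + 8.3594λ + 28.5668 the discriminant is -44.3875. It is negative, so the remaining roots are the complex-conjugate pair λ ≈ -4.1797 ± 3.3312i. Their product equals the constant term, so |λ|^2 ≈ 28.5668 and |λ| ≈ 5.3448.
Thus the eigenvalues (to 4 decimals) are -3.6406 (modulus 3.6406); -4.1797 ± 3.3312i (modulus 5.3448). The spectral radius is the largest modulus: r(A) ≈ 5.3448. (Cross-check: r(A) ≤ ||A||_2 ≈ 6.7097; equality holds whenever A is normal, though it can also hold for some non-normal A.)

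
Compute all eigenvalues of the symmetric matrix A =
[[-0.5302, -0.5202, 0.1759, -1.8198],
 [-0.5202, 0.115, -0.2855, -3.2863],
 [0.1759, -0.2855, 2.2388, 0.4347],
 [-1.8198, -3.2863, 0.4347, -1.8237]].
sigma(A) ≈ {-5, 0, 2, 3}

A is real symmetric, so its spectrum consists of real eigenvalues. Expanding the characteristic polynomial of the displayed matrix gives
  det(λ I - A) = p(λ) = λ^4 + (0)λ^3 + (-19)λ^2 + (30)λ + (0).
Solving p(λ) = 0 yields eigenvalues ≈ -5, 0, 2, 3. (A is shown rounded to 4 decimals, so these recover the underlying integer eigenvalues to within that precision.)
Verification: the trace of A = 0 equals the sum of eigenvalues 0, and det(A) ≈ -0.0004 matches the eigenvalue product 0.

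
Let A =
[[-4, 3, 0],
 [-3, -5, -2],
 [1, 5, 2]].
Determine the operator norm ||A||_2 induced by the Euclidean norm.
||A||_2 ≈ 8.2687 (= sqrt(largest eigenvalue of A^T A))

||A||_2 = sigma_max(A) = sqrt(lambda_max(A^T A)). Form the symmetric matrix M = A^T A =
[[26, 8, 8],
 [8, 59, 20],
 [8, 20, 8]].
Its characteristic polynomial (trace, sum of principal 2x2 minors, determinant of M give the coefficients) is
  p(λ) = det(λ I - M) = λ^3 - 93λ^2 + 1686λ - 144.
No integer candidate from the rational root theorem (±divisors of 144) is a root, so the roots are irrational. The cubic discriminant is Δ = 5357696292 > 0, so there are three distinct real roots. p(0) = -144 and p(1) = 1450 have opposite signs, so a root lies in (0, 1); Newton's method refines it to λ ≈ 0.0858. p(24) = 576 and p(25) = -494 have opposite signs, so a root lies in (24, 25); Newton's method refines it to λ ≈ 24.5428. p(68) = -1096 and p(69) = 1926 have opposite signs, so a root lies in (68, 69); Newton's method refines it to λ ≈ 68.3714. Check (Vieta): the three roots sum to 93, matching tr M = 93.
So the eigenvalues of A^T A are ≈ 0.0858, 24.5428, 68.3714 (all ≥ 0, as they must be for A^T A). The largest is λ_max ≈ 68.3714, hence ||A||_2 = sqrt(λ_max) ≈ 8.2687.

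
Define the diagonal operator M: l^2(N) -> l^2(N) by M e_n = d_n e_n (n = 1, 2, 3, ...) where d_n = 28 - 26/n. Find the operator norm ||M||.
||M|| = 28

For a diagonal operator on l^2 with entries d_n, ||M|| = sup_n |d_n|. Here d_1 = 2, d_2 = 15, ..., and d_n = 28 - 26/n increases monotonically toward 28. All terms lie in [2, 28), so |d_n| = d_n and the supremum is the limit 28, which is not attained by any individual d_n. Hence ||M|| = 28.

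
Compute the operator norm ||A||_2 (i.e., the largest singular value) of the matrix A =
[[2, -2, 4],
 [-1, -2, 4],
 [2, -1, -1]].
||A||_2 ≈ 6.3724 (= sqrt(largest eigenvalue of A^T A))

||A||_2 = sigma_max(A) = sqrt(lambda_max(A^T A)). Form the symmetric matrix M = A^T A =
[[9, -4, 2],
 [-4, 9, -15],
 [2, -15, 33]].
Its characteristic polynomial (trace, sum of principal 2x2 minors, determinant of M give the coefficients) is
  p(λ) = det(λ I - M) = λ^3 - 51λ^2 + 430λ - 324.
No integer candidate from the rational root theorem (±divisors of 324) is a root, so the roots are irrational. The cubic discriminant is Δ = 116042612 > 0, so there are three distinct real roots. p(0) = -324 and p(1) = 56 have opposite signs, so a root lies in (0, 1); Newton's method refines it to λ ≈ 0.8348. p(9) = 144 and p(10) = -124 have opposite signs, so a root lies in (9, 10); Newton's method refines it to λ ≈ 9.558. p(40) = -724 and p(41) = 496 have opposite signs, so a root lies in (40, 41); Newton's method refines it to λ ≈ 40.6072. Check (Vieta): the three roots sum to 51, matching tr M = 51.
So the eigenvalues of A^T A are ≈ 0.8348, 9.558, 40.6072 (all ≥ 0, as they must be for A^T A). The largest is λ_max ≈ 40.6072, hence ||A||_2 = sqrt(λ_max) ≈ 6.3724.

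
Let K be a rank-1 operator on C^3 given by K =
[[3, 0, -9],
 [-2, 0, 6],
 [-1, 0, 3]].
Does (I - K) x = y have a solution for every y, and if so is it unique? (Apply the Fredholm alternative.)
(I - K) is invertible (det(I - K) = -5 ≠ 0), so for every y in C^3 the equation (I - K) x = y has a unique solution.

K has rank 1, so it is an outer product K = u v^T: every row of K is a multiple of one row vector. Reading off the entries, u = (3, -2, -1) and v = (1, 0, -3) (row i of K equals u_i·v^T). A rank-one matrix u v^T satisfies K u = u (v·u) and kills the (2)-dimensional subspace v^⊥, so its characteristic polynomial is lambda^2 (lambda - v·u) with v·u = tr K = 6. Hence the eigenvalues of I - K are 1 (multiplicity 2) and 1 - (6) = -5, so det(I - K) = -5. (Direct check: I - K =
[[-2, 0, 9],
 [2, 1, -6],
 [1, 0, -2]]
has determinant -5.) The finite-dimensional Fredholm alternative says: either (I - K) is invertible, or ker(I - K) ≠ {0} and then range(I - K) = ker((I - K)^*)^⊥, with dim ker(I - K) = dim ker((I - K)^*). Since det(I - K) ≠ 0, 1 is not an eigenvalue of K and ker(I - K) = {0}, so we are in the first case: for every y there is a unique x = (I - K)^(-1) y. Explicitly, by the Sherman–Morrison formula, (I - u v^T)^(-1) = I + u v^T/(1 - v·u), i.e. (I - K)^(-1) = I + K/(-5).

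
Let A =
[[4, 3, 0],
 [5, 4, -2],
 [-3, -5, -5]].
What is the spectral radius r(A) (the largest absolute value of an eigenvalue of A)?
r(A) ≈ 8.4317

The eigenvalues of A are the roots of its characteristic polynomial. With M = A (coefficients from the trace, the sum of principal 2x2 minors, and det A):
  p(λ) = det(λ I - M) = λ^3 - 3λ^2 - 49λ + 27.
No integer candidate from the rational root theorem (±divisors of 27) is a root, so the roots are irrational. The cubic discriminant is Δ = 546880 > 0, so there are three distinct real roots. p(-6) = -3 and p(-5) = 72 have opposite signs, so a root lies in (-6, -5); Newton's method refines it to λ ≈ -5.9682. p(0) = 27 and p(1) = -24 have opposite signs, so a root lies in (0, 1); Newton's method refines it to λ ≈ 0.5365. p(8) = -45 and p(9) = 72 have opposite signs, so a root lies in (8, 9); Newton's method refines it to λ ≈ 8.4317. Check (Vieta): the three roots sum to 3, matching tr M = 3.
Thus the eigenvalues (to 4 decimals) are -5.9682 (modulus 5.9682); 0.5365 (modulus 0.5365); 8.4317 (modulus 8.4317). The spectral radius is the largest modulus: r(A) ≈ 8.4317. (Cross-check: r(A) ≤ ||A||_2 ≈ 10.0212; equality holds whenever A is normal, though it can also hold for some non-normal A.)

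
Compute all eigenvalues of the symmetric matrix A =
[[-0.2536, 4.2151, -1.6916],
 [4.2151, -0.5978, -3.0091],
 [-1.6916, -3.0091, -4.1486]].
sigma(A) ≈ {-6, -4, 5}

A is real symmetric, so its spectrum consists of real eigenvalues. Expanding the characteristic polynomial of the displayed matrix gives
  det(λ I - A) = p(λ) = λ^3 + (5)λ^2 + (-26)λ + (-119.9978).
Solving p(λ) = 0 yields eigenvalues ≈ -6, -4, 5. (A is shown rounded to 4 decimals, so these recover the underlying integer eigenvalues to within that precision.)
Verification: the trace of A = -5 equals the sum of eigenvalues -5, and det(A) ≈ 119.9978 matches the eigenvalue product 120.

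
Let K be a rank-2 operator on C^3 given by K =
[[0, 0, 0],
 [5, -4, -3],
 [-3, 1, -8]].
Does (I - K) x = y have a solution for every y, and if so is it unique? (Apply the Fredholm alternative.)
(I - K) is invertible (det(I - K) = 48 ≠ 0), so for every y in C^3 the equation (I - K) x = y has a unique solution.

K has rank 2 and factors as K = U V^T = u1 v1^T + u2 v2^T with u1 = (0, -2, -3), v1 = (2, -1, 3), u2 = (0, 3, 1), v2 = (3, -2, 1) (multiplying out reproduces the displayed K). The nonzero eigenvalues of U V^T coincide with those of the 2 x 2 matrix G = V^T U = [[v1·u1, v1·u2], [v2·u1, v2·u2]] = [[-7, 0], [1, -5]], and by the Sylvester determinant identity det(I_3 - U V^T) = det(I_2 - V^T U) = det([[8, 0], [-1, 6]]) = (8)(6) - (0)(-1) = 48. (Direct check: I - K =
[[1, 0, 0],
 [-5, 5, 3],
 [3, -1, 9]]
has determinant 48.) The finite-dimensional Fredholm alternative says: either (I - K) is invertible, or ker(I - K) ≠ {0} and then range(I - K) = ker((I - K)^*)^⊥, with dim ker(I - K) = dim ker((I - K)^*). Since det(I - K) ≠ 0, 1 is not an eigenvalue of K and ker(I - K) = {0}, so we are in the first case: for every y there is a unique x = (I - K)^(-1) y. (Explicitly, by the Woodbury identity, (I - U V^T)^(-1) = I + U (I_2 - G)^(-1) V^T.)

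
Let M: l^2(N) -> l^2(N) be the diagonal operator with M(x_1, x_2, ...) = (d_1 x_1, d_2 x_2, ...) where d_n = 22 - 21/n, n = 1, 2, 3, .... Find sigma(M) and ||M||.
sigma(M) = {22 - 21/n : n ≥ 1} ∪ {22}; ||M|| = 22

A bounded diagonal operator on l^2 with diagonal entries d_n has spectrum equal to the closure of {d_n : n ≥ 1}: every d_n is an eigenvalue (with eigenvector e_n), so {d_n} ⊂ sigma(M); the spectrum is closed, so its closure is too; and for lambda not in the closure, (M - lambda I) has bounded inverse (the diagonal entries 1/(d_n - lambda) are bounded). For our sequence d_n = 22 - 21/n, n = 1, 2, 3, ...:
  - {d_n} = {22 - 21/n : n ≥ 1}; the only limit point is 22
  - closure = {22 - 21/n : n ≥ 1} ∪ {22}
For the norm: a diagonal operator has ||M|| = sup_n |d_n|. Here d_n = 22 - 21/n increases monotonically from d_1 = 1 toward 22, with all terms in [1, 22); so sup_n |d_n| = 22 (the supremum is the limit, not attained). So ||M|| = 22.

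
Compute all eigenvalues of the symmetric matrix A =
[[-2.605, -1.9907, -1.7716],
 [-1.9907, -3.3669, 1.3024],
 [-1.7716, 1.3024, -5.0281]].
sigma(A) ≈ {-6, -5, 0}

A is real symmetric, so its spectrum consists of real eigenvalues. Expanding the characteristic polynomial of the displayed matrix gives
  det(λ I - A) = p(λ) = λ^3 + (11)λ^2 + (30)λ + (0.0022).
Solving p(λ) = 0 yields eigenvalues ≈ -6, -5, 0. (A is shown rounded to 4 decimals, so these recover the underlying integer eigenvalues to within that precision.)
Verification: the trace of A = -11 equals the sum of eigenvalues -11, and det(A) ≈ -0.0022 matches the eigenvalue product 0.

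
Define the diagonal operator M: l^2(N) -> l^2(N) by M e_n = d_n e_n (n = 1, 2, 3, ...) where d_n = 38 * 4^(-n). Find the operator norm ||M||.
||M|| = 19/2 (attained at n = 1)

For M diagonal, ||M|| = sup_n |d_n|. The sequence d_n = 38 * 4^(-n) is positive and strictly decreasing (ratio 4^(-1) < 1), so the supremum is d_1 = 38/4 = 19/2. Hence ||M|| = 19/2.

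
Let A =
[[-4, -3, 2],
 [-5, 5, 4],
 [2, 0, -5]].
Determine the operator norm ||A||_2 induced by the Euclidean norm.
||A||_2 ≈ 9.4637 (= sqrt(largest eigenvalue of A^T A))

||A||_2 = sigma_max(A) = sqrt(lambda_max(A^T A)). Form the symmetric matrix M = A^T A =
[[45, -13, -38],
 [-13, 34, 14],
 [-38, 14, 45]].
Its characteristic polynomial (trace, sum of principal 2x2 minors, determinant of M give the coefficients) is
  p(λ) = det(λ I - M) = λ^3 - 124λ^2 + 3276λ - 17161.
No integer candidate from the rational root theorem (±divisors of 17161) is a root, so the roots are irrational. The cubic discriminant is Δ = 11035489301 > 0, so there are three distinct real roots. p(6) = -1753 and p(7) = 38 have opposite signs, so a root lies in (6, 7); Newton's method refines it to λ ≈ 6.9775. p(27) = 578 and p(28) = -697 have opposite signs, so a root lies in (27, 28); Newton's method refines it to λ ≈ 27.4614. p(89) = -2832 and p(90) = 2279 have opposite signs, so a root lies in (89, 90); Newton's method refines it to λ ≈ 89.5611. Check (Vieta): the three roots sum to 124, matching tr M = 124.
So the eigenvalues of A^T A are ≈ 6.9775, 27.4614, 89.5611 (all ≥ 0, as they must be for A^T A). The largest is λ_max ≈ 89.5611, hence ||A||_2 = sqrt(λ_max) ≈ 9.4637.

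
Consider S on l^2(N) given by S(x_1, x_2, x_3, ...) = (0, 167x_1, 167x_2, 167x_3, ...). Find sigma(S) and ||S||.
sigma(S) = closed disk {z in C : |z| ≤ 167}; ||S|| = 167

Note S = 167·U where U is the unit right shift (U x)_k = x_{k-1} (with x_0 := 0); so ||S|| = 167||U|| and sigma(S) = 167·sigma(U). ||S x||^2 = sum_{k≥1} |167x_k|^2 = 27889||x||^2, so ||S|| = 167 and sigma(S) ⊂ {|z| ≤ 167}. For any |lambda| < 167, the equation (S - lambda I) x = 0 forces x_1 = 0, then 167x_k = lambda x_{k+1} ⇒ x = 0, so S has no eigenvalues. But (S - lambda I) is not surjective for |lambda| < 167: solving (S - lambda I) x = e_1 would require x_n proportional to (lambda/167)^(-n), which is not in l^2. So every |lambda| < 167 lies in the residual spectrum. The boundary |lambda| = 167 is in the approximate point spectrum (the spectrum is closed). Hence sigma(S) is the closed disk of radius 167.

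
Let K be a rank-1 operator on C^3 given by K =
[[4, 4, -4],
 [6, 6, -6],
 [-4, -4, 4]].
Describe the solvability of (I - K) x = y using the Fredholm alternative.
(I - K) is invertible (det(I - K) = -13 ≠ 0), so for every y in C^3 the equation (I - K) x = y has a unique solution.

K has rank 1, so it is an outer product K = u v^T: every row of K is a multiple of one row vector. Reading off the entries, u = (2, 3, -2) and v = (2, 2, -2) (row i of K equals u_i·v^T). A rank-one matrix u v^T satisfies K u = u (v·u) and kills the (2)-dimensional subspace v^⊥, so its characteristic polynomial is lambda^2 (lambda - v·u) with v·u = tr K = 14. Hence the eigenvalues of I - K are 1 (multiplicity 2) and 1 - (14) = -13, so det(I - K) = -13. (Direct check: I - K =
[[-3, -4, 4],
 [-6, -5, 6],
 [4, 4, -3]]
has determinant -13.) The finite-dimensional Fredholm alternative says: either (I - K) is invertible, or ker(I - K) ≠ {0} and then range(I - K) = ker((I - K)^*)^⊥, with dim ker(I - K) = dim ker((I - K)^*). Since det(I - K) ≠ 0, 1 is not an eigenvalue of K and ker(I - K) = {0}, so we are in the first case: for every y there is a unique x = (I - K)^(-1) y. Explicitly, by the Sherman–Morrison formula, (I - u v^T)^(-1) = I + u v^T/(1 - v·u), i.e. (I - K)^(-1) = I + K/(-13).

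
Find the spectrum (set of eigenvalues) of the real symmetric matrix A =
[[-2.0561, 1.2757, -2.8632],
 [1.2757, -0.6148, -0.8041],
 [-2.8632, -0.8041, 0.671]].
sigma(A) ≈ {-4, -1, 3}

A is real symmetric, so its spectrum consists of real eigenvalues. Expanding the characteristic polynomial of the displayed matrix gives
  det(λ I - A) = p(λ) = λ^3 + (2)λ^2 + (-11)λ + (-12).
Solving p(λ) = 0 yields eigenvalues ≈ -4, -1, 3. (A is shown rounded to 4 decimals, so these recover the underlying integer eigenvalues to within that precision.)
Verification: the trace of A = -2 equals the sum of eigenvalues -2, and det(A) ≈ 11.9998 matches the eigenvalue product 12.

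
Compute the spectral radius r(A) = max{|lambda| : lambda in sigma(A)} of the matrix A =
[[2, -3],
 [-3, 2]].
r(A) = 5

The eigenvalues of A are the roots of its characteristic polynomial. With M = A (coefficients from the trace and determinant):
  p(λ) = det(λ I - M) = λ^2 - 4λ - 5.
For λ^2 - 4λ - 5 the discriminant is 36. It is a perfect square (6^2), so the roots are rational: λ = (4 ± 6)/2 = 5, -1.
Thus the eigenvalues (to 4 decimals) are 5 (modulus 5); -1 (modulus 1). The spectral radius is the largest modulus: r(A) = 5. (Cross-check: r(A) ≤ ||A||_2 ≈ 5; equality holds whenever A is normal, though it can also hold for some non-normal A.)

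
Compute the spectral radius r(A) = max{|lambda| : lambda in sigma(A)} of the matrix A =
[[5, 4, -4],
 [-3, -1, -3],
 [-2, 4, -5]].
r(A) = 5

The eigenvalues of A are the roots of its characteristic polynomial. With M = A (coefficients from the trace, the sum of principal 2x2 minors, and det A):
  p(λ) = det(λ I - M) = λ^3 + λ^2 - 9λ - 105.
By the rational root theorem any rational root is an integer divisor of 105. Testing λ = 5: p(5) = 125 + 25 - 45 - 105 = 0, so λ = 5 is a root. Dividing out (λ - 5) leaves p(λ) = (λ - 5)(λ^2 + 6λ + 21). For λ^2 + 6λ + 21 the discriminant is -48. It is negative, so the roots are the complex-conjugate pair λ = -3 ± (sqrt(48)/2) i ≈ -3 ± 3.4641i. For a conjugate pair the product of the roots equals the constant term, so |λ|^2 = 21 and |λ| = sqrt(21) ≈ 4.5826.
Thus the eigenvalues (to 4 decimals) are -3 ± 3.4641i (modulus 4.5826); 5 (modulus 5). The spectral radius is the largest modulus: r(A) = 5. (Cross-check: r(A) ≤ ||A||_2 ≈ 8.8415; equality holds whenever A is normal, though it can also hold for some non-normal A.)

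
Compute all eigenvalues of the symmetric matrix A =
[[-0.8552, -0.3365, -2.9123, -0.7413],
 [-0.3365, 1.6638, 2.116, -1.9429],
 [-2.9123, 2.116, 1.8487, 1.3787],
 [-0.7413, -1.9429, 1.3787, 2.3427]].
sigma(A) ≈ {-3, -1, 4, 5}

A is real symmetric, so its spectrum consists of real eigenvalues. Expanding the characteristic polynomial of the displayed matrix gives
  det(λ I - A) = p(λ) = λ^4 + (-5)λ^3 + (-13)λ^2 + (53)λ + (60.0022).
Solving p(λ) = 0 yields eigenvalues ≈ -3, -1, 4, 5. (A is shown rounded to 4 decimals, so these recover the underlying integer eigenvalues to within that precision.)
Verification: the trace of A = 5 equals the sum of eigenvalues 5, and det(A) ≈ 60.0022 matches the eigenvalue product 60.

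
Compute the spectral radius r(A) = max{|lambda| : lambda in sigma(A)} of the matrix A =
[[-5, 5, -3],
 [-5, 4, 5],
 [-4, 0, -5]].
r(A) ≈ 8.582

The eigenvalues of A are the roots of its characteristic polynomial. With M = A (coefficients from the trace, the sum of principal 2x2 minors, and det A):
  p(λ) = det(λ I - M) = λ^3 + 6λ^2 - 2λ + 173.
No integer candidate from the rational root theorem (±divisors of 173) is a root, so the roots are irrational. The cubic discriminant is Δ = -994747 < 0, so there is one real root and a complex-conjugate pair. p(-9) = -52 and p(-8) = 61 have opposite signs, so a root lies in (-9, -8); Newton's method refines it to λ ≈ -8.582. Dividing out (λ - (-8.582)) leaves approximately λ^2 - 2.582λ + 20.1585. For λ^2 - 2.582λ + 20.1585 the discriminant is -73.9674. It is negative, so the remaining roots are the complex-conjugate pair λ ≈ 1.291 ± 4.3002i. Their product equals the constant term, so |λ|^2 ≈ 20.1585 and |λ| ≈ 4.4898.
Thus the eigenvalues (to 4 decimals) are -8.582 (modulus 8.582); 1.291 ± 4.3002i (modulus 4.4898). The spectral radius is the largest modulus: r(A) ≈ 8.582. (Cross-check: r(A) ≤ ||A||_2 ≈ 10.04; equality holds whenever A is normal, though it can also hold for some non-normal A.)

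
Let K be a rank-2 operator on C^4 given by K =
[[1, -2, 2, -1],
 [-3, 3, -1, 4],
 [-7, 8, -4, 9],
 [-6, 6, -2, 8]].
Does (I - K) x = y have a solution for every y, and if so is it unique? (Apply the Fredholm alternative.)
(I - K) is invertible (det(I - K) = -16 ≠ 0), so for every y in C^4 the equation (I - K) x = y has a unique solution.

K has rank 2 and factors as K = U V^T = u1 v1^T + u2 v2^T with u1 = (0, 1, 2, 2), v1 = (-2, 1, 1, 3), u2 = (1, -1, -3, -2), v2 = (1, -2, 2, -1) (multiplying out reproduces the displayed K). The nonzero eigenvalues of U V^T coincide with those of the 2 x 2 matrix G = V^T U = [[v1·u1, v1·u2], [v2·u1, v2·u2]] = [[9, -12], [0, -1]], and by the Sylvester determinant identity det(I_4 - U V^T) = det(I_2 - V^T U) = det([[-8, 12], [0, 2]]) = (-8)(2) - (12)(0) = -16. (Direct check: I - K =
[[0, 2, -2, 1],
 [3, -2, 1, -4],
 [7, -8, 5, -9],
 [6, -6, 2, -7]]
has determinant -16.) The finite-dimensional Fredholm alternative says: either (I - K) is invertible, or ker(I - K) ≠ {0} and then range(I - K) = ker((I - K)^*)^⊥, with dim ker(I - K) = dim ker((I - K)^*). Since det(I - K) ≠ 0, 1 is not an eigenvalue of K and ker(I - K) = {0}, so we are in the first case: for every y there is a unique x = (I - K)^(-1) y. (Explicitly, by the Woodbury identity, (I - U V^T)^(-1) = I + U (I_2 - G)^(-1) V^T.)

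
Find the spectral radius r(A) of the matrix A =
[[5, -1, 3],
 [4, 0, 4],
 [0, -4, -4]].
r(A) ≈ 2.9011

The eigenvalues of A are the roots of its characteristic polynomial. With M = A (coefficients from the trace, the sum of principal 2x2 minors, and det A):
  p(λ) = det(λ I - M) = λ^3 - λ^2 - 16.
No integer candidate from the rational root theorem (±divisors of 16) is a root, so the roots are irrational. The cubic discriminant is Δ = -6976 < 0, so there is one real root and a complex-conjugate pair. p(2) = -12 and p(3) = 2 have opposite signs, so a root lies in (2, 3); Newton's method refines it to λ ≈ 2.9011. Dividing out (λ - (2.9011)) leaves approximately λ^2 + 1.9011λ + 5.5152. For λ^2 + 1.9011λ + 5.5152 the discriminant is -18.4466. It is negative, so the remaining roots are the complex-conjugate pair λ ≈ -0.9505 ± 2.1475i. Their product equals the constant term, so |λ|^2 ≈ 5.5152 and |λ| ≈ 2.3484.
Thus the eigenvalues (to 4 decimals) are 2.9011 (modulus 2.9011); -0.9505 ± 2.1475i (modulus 2.3484). The spectral radius is the largest modulus: r(A) ≈ 2.9011. (Cross-check: r(A) ≤ ||A||_2 ≈ 8.5208; equality holds whenever A is normal, though it can also hold for some non-normal A.)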